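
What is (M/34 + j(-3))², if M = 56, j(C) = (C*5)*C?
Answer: 628849/289 ≈ 2175.9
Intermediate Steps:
j(C) = 5*C² (j(C) = (5*C)*C = 5*C²)
(M/34 + j(-3))² = (56/34 + 5*(-3)²)² = (56*(1/34) + 5*9)² = (28/17 + 45)² = (793/17)² = 628849/289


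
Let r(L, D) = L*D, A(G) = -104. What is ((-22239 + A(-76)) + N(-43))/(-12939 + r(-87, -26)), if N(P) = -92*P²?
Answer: 192451/10677 ≈ 18.025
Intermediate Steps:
r(L, D) = D*L
((-22239 + A(-76)) + N(-43))/(-12939 + r(-87, -26)) = ((-22239 - 104) - 92*(-43)²)/(-12939 - 26*(-87)) = (-22343 - 92*1849)/(-12939 + 2262) = (-22343 - 170108)/(-10677) = -192451*(-1/10677) = 192451/10677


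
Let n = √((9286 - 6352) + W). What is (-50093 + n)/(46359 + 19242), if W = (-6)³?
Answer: -50093/65601 + √302/21867 ≈ -0.76281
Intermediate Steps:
W = -216
n = 3*√302 (n = √((9286 - 6352) - 216) = √(2934 - 216) = √2718 = 3*√302 ≈ 52.134)
(-50093 + n)/(46359 + 19242) = (-50093 + 3*√302)/(46359 + 19242) = (-50093 + 3*√302)/65601 = (-50093 + 3*√302)*(1/65601) = -50093/65601 + √302/21867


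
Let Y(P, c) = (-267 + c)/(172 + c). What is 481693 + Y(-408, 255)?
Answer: 205682899/427 ≈ 4.8169e+5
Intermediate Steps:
Y(P, c) = (-267 + c)/(172 + c)
481693 + Y(-408, 255) = 481693 + (-267 + 255)/(172 + 255) = 481693 - 12/427 = 205682899/427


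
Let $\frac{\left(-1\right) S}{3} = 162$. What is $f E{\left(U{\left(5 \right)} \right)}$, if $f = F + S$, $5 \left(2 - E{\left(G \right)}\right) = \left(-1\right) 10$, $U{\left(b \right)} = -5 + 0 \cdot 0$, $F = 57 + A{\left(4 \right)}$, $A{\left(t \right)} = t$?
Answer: $-1700$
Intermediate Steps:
$S = -486$ ($S = \left(-3\right) 162 = -486$)
$F = 61$ ($F = 57 + 4 = 61$)
$U{\left(b \right)} = -5$ ($U{\left(b \right)} = -5 + 0 = -5$)
$E{\left(G \right)} = 4$ ($E{\left(G \right)} = 2 - \frac{\left(-1\right) 10}{5} = 2 - -2 = 2 + 2 = 4$)
$f = -425$ ($f = 61 - 486 = -425$)
$f E{\left(U{\left(5 \right)} \right)} = \left(-425\right) 4 = -1700$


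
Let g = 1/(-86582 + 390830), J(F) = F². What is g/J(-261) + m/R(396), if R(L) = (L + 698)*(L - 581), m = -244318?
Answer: 2531828099880467/2097334986019560 ≈ 1.2072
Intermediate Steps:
g = 1/304248 ≈ 3.2868e-6
R(L) = (-581 + L)*(698 + L) (R(L) = (698 + L)*(-581 + L) = (-581 + L)*(698 + L))
g/J(-261) + m/R(396) = 1/(304248*((-261)²)) - 244318/(-405538 + 396² + 117*396) = (1/304248)/68121 - 244318/(-405538 + 156816 + 46332) = (1/304248)*(1/68121) - 244318/(-202390) = 1/20725678008 - 244318*(-1/202390) = 1/20725678008 + 122159/101195 = 2531828099880467/2097334986019560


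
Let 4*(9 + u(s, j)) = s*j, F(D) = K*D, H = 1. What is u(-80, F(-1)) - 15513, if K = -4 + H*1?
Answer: -15582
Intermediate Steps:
K = -3 (K = -4 + 1*1 = -4 + 1 = -3)
F(D) = -3*D
u(s, j) = -9 + j*s/4 (u(s, j) = -9 + (s*j)/4 = -9 + (j*s)/4 = -9 + j*s/4)
u(-80, F(-1)) - 15513 = (-9 + (¼)*(-3*(-1))*(-80)) - 15513 = (-9 + (¼)*3*(-80)) - 15513 = (-9 - 60) - 15513 = -69 - 15513 = -15582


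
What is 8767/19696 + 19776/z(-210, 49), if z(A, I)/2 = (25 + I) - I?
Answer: 194973223/492400 ≈ 395.96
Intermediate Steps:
z(A, I) = 50 (z(A, I) = 2*((25 + I) - I) = 2*25 = 50)
8767/19696 + 19776/z(-210, 49) = 8767/19696 + 19776/50 = 8767*(1/19696) + 19776*(1/50) = 8767/19696 + 9888/25 = 194973223/492400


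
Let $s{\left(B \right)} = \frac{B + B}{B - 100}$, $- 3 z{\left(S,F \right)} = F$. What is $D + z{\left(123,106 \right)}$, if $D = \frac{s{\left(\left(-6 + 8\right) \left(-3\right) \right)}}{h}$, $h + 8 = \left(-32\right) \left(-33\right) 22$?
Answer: $- \frac{65236207}{1846308} \approx -35.333$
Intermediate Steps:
$h = 23224$ ($h = -8 + \left(-32\right) \left(-33\right) 22 = -8 + 1056 \cdot 22 = -8 + 23232 = 23224$)
$z{\left(S,F \right)} = - \frac{F}{3}$
$s{\left(B \right)} = \frac{2 B}{-100 + B}$
$D = \frac{3}{615436}$ ($D = \frac{2 \left(-6 + 8\right) \left(-3\right) \frac{1}{-100 + \left(-6 + 8\right) \left(-3\right)}}{23224} = \frac{2 \cdot 2 \left(-3\right)}{-100 + 2 \left(-3\right)} \frac{1}{23224} = 2 \left(-6\right) \frac{1}{-100 - 6} \cdot \frac{1}{23224} = 2 \left(-6\right) \frac{1}{-106} \cdot \frac{1}{23224} = 2 \left(-6\right) \left(- \frac{1}{106}\right) \frac{1}{23224} = \frac{6}{53} \cdot \frac{1}{23224} = \frac{3}{615436} \approx 4.8746 \cdot 10^{-6}$)
$D + z{\left(123,106 \right)} = \frac{3}{615436} - \frac{106}{3} = - \frac{65236207}{1846308}$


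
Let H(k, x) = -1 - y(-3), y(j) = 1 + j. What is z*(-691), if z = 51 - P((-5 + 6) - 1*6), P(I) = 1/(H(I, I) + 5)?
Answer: -210755/6 ≈ -35126.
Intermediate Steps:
H(k, x) = 1 (H(k, x) = -1 - (1 - 3) = -1 - 1*(-2) = -1 + 2 = 1)
P(I) = 1/6 (P(I) = 1/(1 + 5) = 1/6)
z = 305/6 (z = 51 - 1*1/6 = 51 - 1/6 = 305/6 ≈ 50.833)
z*(-691) = (305/6)*(-691) = -210755/6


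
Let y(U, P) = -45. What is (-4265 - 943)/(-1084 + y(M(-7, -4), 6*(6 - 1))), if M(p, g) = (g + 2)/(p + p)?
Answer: 5208/1129 ≈ 4.6129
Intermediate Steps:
M(p, g) = (2 + g)/(2*p) (M(p, g) = (2 + g)/((2*p)) = (2 + g)*(1/(2*p)) = (2 + g)/(2*p))
(-4265 - 943)/(-1084 + y(M(-7, -4), 6*(6 - 1))) = (-4265 - 943)/(-1084 - 45) = -5208/(-1129) = -5208*(-1/1129) = 5208/1129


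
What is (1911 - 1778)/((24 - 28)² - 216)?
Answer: -133/200 ≈ -0.66500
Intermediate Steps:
(1911 - 1778)/((24 - 28)² - 216) = 133/((-4)² - 216) = 133/(16 - 216) = 133/(-200) = 133*(-1/200) = -133/200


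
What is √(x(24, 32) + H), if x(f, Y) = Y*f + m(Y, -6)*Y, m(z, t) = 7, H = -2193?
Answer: I*√1201 ≈ 34.655*I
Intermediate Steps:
x(f, Y) = 7*Y + Y*f (x(f, Y) = Y*f + 7*Y = 7*Y + Y*f)
√(x(24, 32) + H) = √(32*(7 + 24) - 2193) = √(32*31 - 2193) = √(992 - 2193) = √(-1201) = I*√1201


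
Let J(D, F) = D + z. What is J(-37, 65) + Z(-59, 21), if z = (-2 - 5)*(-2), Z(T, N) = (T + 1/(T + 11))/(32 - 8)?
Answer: -29329/1152 ≈ -25.459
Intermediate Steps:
Z(T, N) = T/24 + 1/(24*(11 + T)) (Z(T, N) = (T + 1/(11 + T))/24 = (T + 1/(11 + T))*(1/24) = T/24 + 1/(24*(11 + T)))
z = 14 (z = -7*(-2) = 14)
J(D, F) = 14 + D (J(D, F) = D + 14 = 14 + D)
J(-37, 65) + Z(-59, 21) = (14 - 37) + (1 + (-59)² + 11*(-59))/(24*(11 - 59)) = -23 + (1/24)*(1 + 3481 - 649)/(-48) = -23 + (1/24)*(-1/48)*2833 = -23 - 2833/1152 = -29329/1152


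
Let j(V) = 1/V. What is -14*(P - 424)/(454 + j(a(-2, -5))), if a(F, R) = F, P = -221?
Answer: 18060/907 ≈ 19.912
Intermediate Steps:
-14*(P - 424)/(454 + j(a(-2, -5))) = -14*(-221 - 424)/(454 + 1/(-2)) = -14*(-645/(454 - ½)) = -14/((907/2)*(-1/645)) = -14/(-907/1290) = -14*(-1290/907) = 18060/907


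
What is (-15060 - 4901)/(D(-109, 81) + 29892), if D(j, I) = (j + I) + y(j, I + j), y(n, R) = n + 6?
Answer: -19961/29761 ≈ -0.67071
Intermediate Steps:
y(n, R) = 6 + n
D(j, I) = 6 + I + 2*j (D(j, I) = (j + I) + (6 + j) = (I + j) + (6 + j) = 6 + I + 2*j)
(-15060 - 4901)/(D(-109, 81) + 29892) = (-15060 - 4901)/((6 + 81 + 2*(-109)) + 29892) = -19961/((6 + 81 - 218) + 29892) = -19961/(-131 + 29892) = -19961/29761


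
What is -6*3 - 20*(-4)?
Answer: 62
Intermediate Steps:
-6*3 - 20*(-4) = -18 + 80 = 62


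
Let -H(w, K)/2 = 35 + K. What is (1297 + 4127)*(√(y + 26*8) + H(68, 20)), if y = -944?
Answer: -596640 + 21696*I*√46 ≈ -5.9664e+5 + 1.4715e+5*I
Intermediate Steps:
H(w, K) = -70 - 2*K (H(w, K) = -2*(35 + K) = -70 - 2*K)
(1297 + 4127)*(√(y + 26*8) + H(68, 20)) = (1297 + 4127)*(√(-944 + 26*8) + (-70 - 2*20)) = 5424*(√(-944 + 208) + (-70 - 40)) = 5424*(√(-736) - 110) = 5424*(4*I*√46 - 110) = 5424*(-110 + 4*I*√46) = -596640 + 21696*I*√46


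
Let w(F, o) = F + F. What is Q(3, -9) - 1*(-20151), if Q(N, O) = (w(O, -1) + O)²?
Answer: 20880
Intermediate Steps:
w(F, o) = 2*F
Q(N, O) = 9*O² (Q(N, O) = (2*O + O)² = (3*O)² = 9*O²)
Q(3, -9) - 1*(-20151) = 9*(-9)² - 1*(-20151) = 9*81 + 20151 = 729 + 20151 = 20880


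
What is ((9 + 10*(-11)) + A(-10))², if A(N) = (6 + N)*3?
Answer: 12769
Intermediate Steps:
A(N) = 18 + 3*N
((9 + 10*(-11)) + A(-10))² = ((9 + 10*(-11)) + (18 + 3*(-10)))² = ((9 - 110) + (18 - 30))² = (-101 - 12)² = (-113)² = 12769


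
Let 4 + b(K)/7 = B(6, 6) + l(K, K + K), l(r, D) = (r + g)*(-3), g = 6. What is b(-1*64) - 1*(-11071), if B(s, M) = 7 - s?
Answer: 12268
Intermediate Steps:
l(r, D) = -18 - 3*r (l(r, D) = (r + 6)*(-3) = (6 + r)*(-3) = -18 - 3*r)
b(K) = -147 - 21*K (b(K) = -28 + 7*((7 - 1*6) + (-18 - 3*K)) = -28 + 7*((7 - 6) + (-18 - 3*K)) = -28 + 7*(1 + (-18 - 3*K)) = -28 + 7*(-17 - 3*K) = -28 + (-119 - 21*K) = -147 - 21*K)
b(-1*64) - 1*(-11071) = (-147 - (-21)*64) - 1*(-11071) = (-147 - 21*(-64)) + 11071 = (-147 + 1344) + 11071 = 1197 + 11071 = 12268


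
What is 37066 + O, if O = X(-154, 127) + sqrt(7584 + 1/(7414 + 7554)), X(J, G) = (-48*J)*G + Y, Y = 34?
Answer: 975884 + sqrt(424781785246)/7484 ≈ 9.7597e+5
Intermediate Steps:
X(J, G) = 34 - 48*G*J (X(J, G) = (-48*J)*G + 34 = -48*G*J + 34 = 34 - 48*G*J)
O = 938818 + sqrt(424781785246)/7484 (O = (34 - 48*127*(-154)) + sqrt(7584 + 1/(7414 + 7554)) = (34 + 938784) + sqrt(7584 + 1/14968) = 938818 + sqrt(7584 + 1/14968) = 938818 + sqrt(113517313/14968) = 938818 + sqrt(424781785246)/7484 ≈ 9.3891e+5)
37066 + O = 37066 + (938818 + sqrt(424781785246)/7484) = 975884 + sqrt(424781785246)/7484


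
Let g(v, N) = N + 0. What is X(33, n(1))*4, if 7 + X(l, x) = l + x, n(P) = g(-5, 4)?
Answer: 120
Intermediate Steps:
g(v, N) = N
n(P) = 4
X(l, x) = -7 + l + x (X(l, x) = -7 + (l + x) = -7 + l + x)
X(33, n(1))*4 = (-7 + 33 + 4)*4 = 30*4 = 120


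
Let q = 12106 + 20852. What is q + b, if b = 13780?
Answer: 46738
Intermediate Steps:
q = 32958
q + b = 32958 + 13780 = 46738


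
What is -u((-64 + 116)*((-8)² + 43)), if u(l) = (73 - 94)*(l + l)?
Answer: 233688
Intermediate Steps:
u(l) = -42*l
-u((-64 + 116)*((-8)² + 43)) = -(-42)*(-64 + 116)*((-8)² + 43) = -(-42)*52*(64 + 43) = -(-42)*52*107 = -(-42)*5564 = -1*(-233688) = 233688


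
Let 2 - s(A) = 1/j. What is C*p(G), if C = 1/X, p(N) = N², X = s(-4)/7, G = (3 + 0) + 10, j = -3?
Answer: 507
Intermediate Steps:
s(A) = 7/3 (s(A) = 2 - 1/(-3) = 2 - 1*(-⅓) = 2 + ⅓ = 7/3)
G = 13 (G = 3 + 10 = 13)
X = ⅓ (X = (7/3)/7 = (7/3)*(⅐) = ⅓ ≈ 0.33333)
C = 3 (C = 1/(⅓) = 3)
C*p(G) = 3*13² = 3*169 = 507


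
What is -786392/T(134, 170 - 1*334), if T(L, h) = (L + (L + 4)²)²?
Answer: -196598/91948921 ≈ -0.0021381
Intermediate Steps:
T(L, h) = (L + (4 + L)²)²
-786392/T(134, 170 - 1*334) = -786392/(134 + (4 + 134)²)² = -786392/(134 + 138²)² = -786392/(134 + 19044)² = -786392/(19178²) = -786392/367795684 = -786392*1/367795684 = -196598/91948921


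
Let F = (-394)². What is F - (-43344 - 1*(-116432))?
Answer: 82148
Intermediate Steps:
F = 155236
F - (-43344 - 1*(-116432)) = 155236 - (-43344 - 1*(-116432)) = 155236 - (-43344 + 116432) = 155236 - 1*73088 = 155236 - 73088 = 82148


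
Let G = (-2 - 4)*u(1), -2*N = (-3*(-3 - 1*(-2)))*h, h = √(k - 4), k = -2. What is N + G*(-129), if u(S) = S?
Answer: 774 - 3*I*√6/2 ≈ 774.0 - 3.6742*I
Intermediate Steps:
h = I*√6 (h = √(-2 - 4) = √(-6) = I*√6 ≈ 2.4495*I)
N = -3*I*√6/2 (N = -(-3*(-3 - 1*(-2)))*I*√6/2 = -(-3*(-3 + 2))*I*√6/2 = -(-3*(-1))*I*√6/2 = -3*I*√6/2 ≈ -3.6742*I)
G = -6 (G = (-2 - 4)*1 = -6*1 = -6)
N + G*(-129) = -3*I*√6/2 - 6*(-129) = -3*I*√6/2 + 774 = 774 - 3*I*√6/2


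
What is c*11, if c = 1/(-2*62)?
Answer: -11/124 ≈ -0.088710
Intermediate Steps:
c = -1/124 (c = 1/(-124) = -1/124 ≈ -0.0080645)
c*11 = -1/124*11 = -11/124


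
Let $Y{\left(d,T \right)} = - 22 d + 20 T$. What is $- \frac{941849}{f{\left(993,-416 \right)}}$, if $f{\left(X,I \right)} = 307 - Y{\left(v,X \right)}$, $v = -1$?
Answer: $\frac{941849}{19575} \approx 48.115$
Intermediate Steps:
$f{\left(X,I \right)} = 285 - 20 X$ ($f{\left(X,I \right)} = 307 - \left(\left(-22\right) \left(-1\right) + 20 X\right) = 307 - \left(22 + 20 X\right) = 285 - 20 X$)
$- \frac{941849}{f{\left(993,-416 \right)}} = - \frac{941849}{285 - 19860} = - \frac{941849}{-19575} = \left(-941849\right) \left(- \frac{1}{19575}\right) = \frac{941849}{19575}$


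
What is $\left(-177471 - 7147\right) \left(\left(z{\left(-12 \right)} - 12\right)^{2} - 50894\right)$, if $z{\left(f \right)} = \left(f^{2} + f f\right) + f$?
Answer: $-3471187636$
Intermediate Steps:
$z{\left(f \right)} = f + 2 f^{2}$ ($z{\left(f \right)} = \left(f^{2} + f^{2}\right) + f = 2 f^{2} + f = f + 2 f^{2}$)
$\left(-177471 - 7147\right) \left(\left(z{\left(-12 \right)} - 12\right)^{2} - 50894\right) = \left(-177471 - 7147\right) \left(\left(- 12 \left(1 + 2 \left(-12\right)\right) - 12\right)^{2} - 50894\right) = - 184618 \left(\left(- 12 \left(1 - 24\right) - 12\right)^{2} - 50894\right) = - 184618 \left(\left(\left(-12\right) \left(-23\right) - 12\right)^{2} - 50894\right) = - 184618 \left(\left(276 - 12\right)^{2} - 50894\right) = - 184618 \left(264^{2} - 50894\right) = - 184618 \left(69696 - 50894\right) = \left(-184618\right) 18802 = -3471187636$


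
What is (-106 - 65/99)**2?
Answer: 111492481/9801 ≈ 11376.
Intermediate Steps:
(-106 - 65/99)**2 = (-10559/99)**2 = 111492481/9801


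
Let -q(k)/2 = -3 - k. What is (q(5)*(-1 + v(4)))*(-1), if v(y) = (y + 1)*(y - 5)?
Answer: 96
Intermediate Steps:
v(y) = (1 + y)*(-5 + y)
q(k) = 6 + 2*k (q(k) = -2*(-3 - k) = 6 + 2*k)
(q(5)*(-1 + v(4)))*(-1) = ((6 + 2*5)*(-1 + (-5 + 4² - 4*4)))*(-1) = ((6 + 10)*(-1 + (-5 + 16 - 16)))*(-1) = (16*(-1 - 5))*(-1) = (16*(-6))*(-1) = -96*(-1) = 96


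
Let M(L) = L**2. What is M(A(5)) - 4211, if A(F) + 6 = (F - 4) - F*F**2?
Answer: 12689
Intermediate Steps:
A(F) = -10 + F - F**3 (A(F) = -6 + ((F - 4) - F*F**2) = -6 + ((-4 + F) - F**3) = -6 + (-4 + F - F**3) = -10 + F - F**3)
M(A(5)) - 4211 = (-10 + 5 - 1*5**3)**2 - 4211 = (-10 + 5 - 1*125)**2 - 4211 = (-10 + 5 - 125)**2 - 4211 = (-130)**2 - 4211 = 16900 - 4211 = 12689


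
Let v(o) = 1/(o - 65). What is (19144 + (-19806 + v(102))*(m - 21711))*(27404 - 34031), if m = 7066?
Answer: -71126741902371/37 ≈ -1.9223e+12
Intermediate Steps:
v(o) = 1/(-65 + o)
(19144 + (-19806 + v(102))*(m - 21711))*(27404 - 34031) = (19144 + (-19806 + 1/(-65 + 102))*(7066 - 21711))*(27404 - 34031) = (19144 + (-19806 + 1/37)*(-14645))*(-6627) = (19144 - 732821/37*(-14645))*(-6627) = (19144 + 10732163545/37)*(-6627) = (10732871873/37)*(-6627) = -71126741902371/37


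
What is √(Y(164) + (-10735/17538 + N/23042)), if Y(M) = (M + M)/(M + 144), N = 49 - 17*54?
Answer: 4*√1570064844517371741/7779128973 ≈ 0.64430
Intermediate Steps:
N = -869 (N = 49 - 918 = -869)
Y(M) = 2*M/(144 + M) (Y(M) = (2*M)/(144 + M) = 2*M/(144 + M))
√(Y(164) + (-10735/17538 + N/23042)) = √(2*164/(144 + 164) + (-10735/17538 - 869/23042)) = √(2*164/308 + (-10735*1/17538 - 869*1/23042)) = √(2*164*(1/308) + (-10735/17538 - 869/23042)) = √(82/77 - 65649098/101027649) = √(3229286672/7779128973) = 4*√1570064844517371741/7779128973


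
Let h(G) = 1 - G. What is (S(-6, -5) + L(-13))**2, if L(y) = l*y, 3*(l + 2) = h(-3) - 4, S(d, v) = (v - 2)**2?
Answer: 5625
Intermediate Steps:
S(d, v) = (-2 + v)**2
l = -2 (l = -2 + ((1 - 1*(-3)) - 4)/3 = -2 + ((1 + 3) - 4)/3 = -2 + (4 - 4)/3 = -2 + (1/3)*0 = -2 + 0 = -2)
L(y) = -2*y
(S(-6, -5) + L(-13))**2 = ((-2 - 5)**2 - 2*(-13))**2 = ((-7)**2 + 26)**2 = (49 + 26)**2 = 75**2 = 5625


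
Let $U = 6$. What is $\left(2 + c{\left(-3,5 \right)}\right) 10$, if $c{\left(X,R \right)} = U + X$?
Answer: $50$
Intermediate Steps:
$c{\left(X,R \right)} = 6 + X$
$\left(2 + c{\left(-3,5 \right)}\right) 10 = \left(2 + \left(6 - 3\right)\right) 10 = \left(2 + 3\right) 10 = 5 \cdot 10 = 50$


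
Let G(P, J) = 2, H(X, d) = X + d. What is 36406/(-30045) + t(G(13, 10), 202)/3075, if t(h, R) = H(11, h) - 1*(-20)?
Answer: -7397131/6159225 ≈ -1.2010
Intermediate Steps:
t(h, R) = 31 + h (t(h, R) = (11 + h) - 1*(-20) = (11 + h) + 20 = 31 + h)
36406/(-30045) + t(G(13, 10), 202)/3075 = 36406/(-30045) + (31 + 2)/3075 = 36406*(-1/30045) + 33*(1/3075) = -36406/30045 + 11/1025 = -7397131/6159225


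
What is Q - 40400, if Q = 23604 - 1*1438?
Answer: -18234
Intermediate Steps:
Q = 22166 (Q = 23604 - 1438 = 22166)
Q - 40400 = 22166 - 40400 = -18234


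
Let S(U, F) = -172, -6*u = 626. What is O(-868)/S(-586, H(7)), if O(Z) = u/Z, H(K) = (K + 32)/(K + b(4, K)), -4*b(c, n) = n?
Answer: -313/447888 ≈ -0.00069884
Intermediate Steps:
u = -313/3 (u = -⅙*626 = -313/3 ≈ -104.33)
b(c, n) = -n/4
H(K) = 4*(32 + K)/(3*K) (H(K) = (K + 32)/(K - K/4) = (32 + K)/((3*K/4)) = (32 + K)*(4/(3*K)) = 4*(32 + K)/(3*K))
O(Z) = -313/(3*Z)
O(-868)/S(-586, H(7)) = -313/3/(-868)/(-172) = -313/3*(-1/868)*(-1/172) = (313/2604)*(-1/172) = -313/447888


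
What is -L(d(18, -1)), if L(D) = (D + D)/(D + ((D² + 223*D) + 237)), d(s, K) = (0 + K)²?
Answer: -1/231 ≈ -0.0043290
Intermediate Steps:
d(s, K) = K²
L(D) = 2*D/(237 + D² + 224*D) (L(D) = (2*D)/(D + (237 + D² + 223*D)) = (2*D)/(237 + D² + 224*D) = 2*D/(237 + D² + 224*D))
-L(d(18, -1)) = -2*(-1)²/(237 + ((-1)²)² + 224*(-1)²) = -2/(237 + 1² + 224*1) = -2/(237 + 1 + 224) = -2/462 = -1*1/231 = -1/231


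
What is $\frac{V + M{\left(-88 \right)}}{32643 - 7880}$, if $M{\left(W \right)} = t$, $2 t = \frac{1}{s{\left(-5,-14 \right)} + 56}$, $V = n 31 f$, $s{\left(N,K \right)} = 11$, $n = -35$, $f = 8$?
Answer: $- \frac{1163119}{3318242} \approx -0.35052$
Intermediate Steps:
$V = -8680$ ($V = \left(-35\right) 31 \cdot 8 = \left(-1085\right) 8 = -8680$)
$t = \frac{1}{134}$ ($t = \frac{1}{2 \left(11 + 56\right)} = \frac{1}{2 \cdot 67} = \frac{1}{2} \cdot \frac{1}{67} = \frac{1}{134} \approx 0.0074627$)
$M{\left(W \right)} = \frac{1}{134}$
$\frac{V + M{\left(-88 \right)}}{32643 - 7880} = \frac{-8680 + \frac{1}{134}}{32643 - 7880} = - \frac{1163119}{134 \cdot 24763} = \left(- \frac{1163119}{134}\right) \frac{1}{24763} = - \frac{1163119}{3318242}$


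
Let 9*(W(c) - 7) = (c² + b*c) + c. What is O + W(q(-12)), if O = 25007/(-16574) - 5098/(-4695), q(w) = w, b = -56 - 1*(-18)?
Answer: 1865233219/25938310 ≈ 71.910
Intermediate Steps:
b = -38 (b = -56 + 18 = -38)
O = -32913613/77814930 (O = 25007*(-1/16574) - 5098*(-1/4695) = -25007/16574 + 5098/4695 = -32913613/77814930 ≈ -0.42297)
W(c) = 7 - 37*c/9 + c²/9 (W(c) = 7 + ((c² - 38*c) + c)/9 = 7 + (c² - 37*c)/9 = 7 + (-37*c/9 + c²/9) = 7 - 37*c/9 + c²/9)
O + W(q(-12)) = -32913613/77814930 + (7 - 37/9*(-12) + (⅑)*(-12)²) = -32913613/77814930 + (7 + 148/3 + (⅑)*144) = -32913613/77814930 + (7 + 148/3 + 16) = -32913613/77814930 + 217/3 = 1865233219/25938310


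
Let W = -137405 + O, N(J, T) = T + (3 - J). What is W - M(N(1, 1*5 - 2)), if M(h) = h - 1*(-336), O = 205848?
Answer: 68102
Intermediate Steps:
N(J, T) = 3 + T - J
M(h) = 336 + h (M(h) = h + 336 = 336 + h)
W = 68443 (W = -137405 + 205848 = 68443)
W - M(N(1, 1*5 - 2)) = 68443 - (336 + (3 + (1*5 - 2) - 1*1)) = 68443 - (336 + (3 + (5 - 2) - 1)) = 68443 - (336 + (3 + 3 - 1)) = 68443 - (336 + 5) = 68443 - 1*341 = 68443 - 341 = 68102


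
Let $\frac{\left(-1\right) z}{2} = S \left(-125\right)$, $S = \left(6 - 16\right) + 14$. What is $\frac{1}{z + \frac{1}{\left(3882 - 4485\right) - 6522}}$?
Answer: $\frac{7125}{7124999} \approx 0.001$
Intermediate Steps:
$S = 4$ ($S = -10 + 14 = 4$)
$z = 1000$ ($z = - 2 \cdot 4 \left(-125\right) = \left(-2\right) \left(-500\right) = 1000$)
$\frac{1}{z + \frac{1}{\left(3882 - 4485\right) - 6522}} = \frac{1}{1000 + \frac{1}{\left(3882 - 4485\right) - 6522}} = \frac{1}{1000 + \frac{1}{-603 - 6522}} = \frac{1}{1000 + \frac{1}{-7125}} = \frac{1}{1000 - \frac{1}{7125}} = \frac{1}{\frac{7124999}{7125}} = \frac{7125}{7124999}$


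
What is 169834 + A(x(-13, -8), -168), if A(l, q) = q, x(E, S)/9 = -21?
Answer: 169666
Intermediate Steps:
x(E, S) = -189 (x(E, S) = 9*(-21) = -189)
169834 + A(x(-13, -8), -168) = 169834 - 168 = 169666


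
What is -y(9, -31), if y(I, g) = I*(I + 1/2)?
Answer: -171/2 ≈ -85.500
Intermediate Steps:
y(I, g) = I*(1/2 + I) (y(I, g) = I*(I + 1/2) = I*(1/2 + I))
-y(9, -31) = -9*(1/2 + 9) = -9*19/2 = -1*171/2 = -171/2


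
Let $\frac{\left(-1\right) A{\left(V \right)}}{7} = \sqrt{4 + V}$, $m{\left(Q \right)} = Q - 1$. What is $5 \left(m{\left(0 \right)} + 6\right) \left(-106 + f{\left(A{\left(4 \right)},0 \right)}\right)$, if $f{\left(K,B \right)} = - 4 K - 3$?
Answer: $-2725 + 1400 \sqrt{2} \approx -745.1$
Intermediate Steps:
$m{\left(Q \right)} = -1 + Q$
$A{\left(V \right)} = - 7 \sqrt{4 + V}$
$f{\left(K,B \right)} = -3 - 4 K$
$5 \left(m{\left(0 \right)} + 6\right) \left(-106 + f{\left(A{\left(4 \right)},0 \right)}\right) = 5 \left(\left(-1 + 0\right) + 6\right) \left(-106 - \left(3 + 4 \left(- 7 \sqrt{4 + 4}\right)\right)\right) = 5 \left(-1 + 6\right) \left(-106 - \left(3 + 4 \left(- 7 \sqrt{8}\right)\right)\right) = 5 \cdot 5 \left(-106 - \left(3 + 4 \left(- 7 \cdot 2 \sqrt{2}\right)\right)\right) = 25 \left(-106 - \left(3 + 4 \left(- 14 \sqrt{2}\right)\right)\right) = 25 \left(-106 - \left(3 - 56 \sqrt{2}\right)\right) = 25 \left(-109 + 56 \sqrt{2}\right) = -2725 + 1400 \sqrt{2}$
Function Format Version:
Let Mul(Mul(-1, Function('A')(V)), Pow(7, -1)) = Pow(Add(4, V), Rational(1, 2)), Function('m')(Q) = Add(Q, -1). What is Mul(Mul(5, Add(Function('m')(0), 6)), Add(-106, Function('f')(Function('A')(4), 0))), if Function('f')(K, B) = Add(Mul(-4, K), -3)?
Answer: Add(-2725, Mul(1400, Pow(2, Rational(1, 2)))) ≈ -745.10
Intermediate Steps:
Function('m')(Q) = Add(-1, Q)
Function('A')(V) = Mul(-7, Pow(Add(4, V), Rational(1, 2)))
Function('f')(K, B) = Add(-3, Mul(-4, K))
Mul(Mul(5, Add(Function('m')(0), 6)), Add(-106, Function('f')(Function('A')(4), 0))) = Mul(Mul(5, Add(Add(-1, 0), 6)), Add(-106, Add(-3, Mul(-4, Mul(-7, Pow(Add(4, 4), Rational(1, 2))))))) = Mul(Mul(5, Add(-1, 6)), Add(-106, Add(-3, Mul(-4, Mul(-7, Pow(8, Rational(1, 2))))))) = Mul(Mul(5, 5), Add(-106, Add(-3, Mul(-4, Mul(-7, Mul(2, Pow(2, Rational(1, 2)))))))) = Mul(25, Add(-106, Add(-3, Mul(-4, Mul(-14, Pow(2, Rational(1, 2))))))) = Mul(25, Add(-106, Add(-3, Mul(56, Pow(2, Rational(1, 2)))))) = Mul(25, Add(-109, Mul(56, Pow(2, Rational(1, 2))))) = Add(-2725, Mul(1400, Pow(2, Rational(1, 2))))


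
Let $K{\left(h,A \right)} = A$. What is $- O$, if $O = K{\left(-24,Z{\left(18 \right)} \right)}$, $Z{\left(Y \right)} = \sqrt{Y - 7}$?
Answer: $- \sqrt{11} \approx -3.3166$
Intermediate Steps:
$Z{\left(Y \right)} = \sqrt{-7 + Y}$
$O = \sqrt{11}$ ($O = \sqrt{-7 + 18} = \sqrt{11} \approx 3.3166$)
$- O = - \sqrt{11}$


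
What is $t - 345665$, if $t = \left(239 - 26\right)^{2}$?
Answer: $-300296$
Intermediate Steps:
$t = 45369$ ($t = 213^{2} = 45369$)
$t - 345665 = 45369 - 345665 = -300296$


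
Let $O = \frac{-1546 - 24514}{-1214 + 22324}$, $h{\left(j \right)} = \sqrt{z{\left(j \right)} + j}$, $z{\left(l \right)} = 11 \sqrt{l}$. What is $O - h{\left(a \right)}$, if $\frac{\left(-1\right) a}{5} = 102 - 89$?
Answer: $- \frac{2606}{2111} - \sqrt{-65 + 11 i \sqrt{65}} \approx -5.9755 - 9.3529 i$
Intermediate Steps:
$a = -65$ ($a = - 5 \left(102 - 89\right) = \left(-5\right) 13 = -65$)
$h{\left(j \right)} = \sqrt{j + 11 \sqrt{j}}$ ($h{\left(j \right)} = \sqrt{11 \sqrt{j} + j} = \sqrt{j + 11 \sqrt{j}}$)
$O = - \frac{2606}{2111}$ ($O = - \frac{26060}{21110} = \left(-26060\right) \frac{1}{21110} = - \frac{2606}{2111} \approx -1.2345$)
$O - h{\left(a \right)} = - \frac{2606}{2111} - \sqrt{-65 + 11 \sqrt{-65}} = - \frac{2606}{2111} - \sqrt{-65 + 11 i \sqrt{65}}$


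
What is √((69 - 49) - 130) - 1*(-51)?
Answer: 51 + I*√110 ≈ 51.0 + 10.488*I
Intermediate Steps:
√((69 - 49) - 130) - 1*(-51) = √(20 - 130) + 51 = √(-110) + 51 = I*√110 + 51 = 51 + I*√110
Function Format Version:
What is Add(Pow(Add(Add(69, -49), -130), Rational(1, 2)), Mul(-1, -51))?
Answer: Add(51, Mul(I, Pow(110, Rational(1, 2)))) ≈ Add(51.000, Mul(10.488, I))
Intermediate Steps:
Add(Pow(Add(Add(69, -49), -130), Rational(1, 2)), Mul(-1, -51)) = Add(Pow(Add(20, -130), Rational(1, 2)), 51) = Add(Pow(-110, Rational(1, 2)), 51) = Add(Mul(I, Pow(110, Rational(1, 2))), 51) = Add(51, Mul(I, Pow(110, Rational(1, 2))))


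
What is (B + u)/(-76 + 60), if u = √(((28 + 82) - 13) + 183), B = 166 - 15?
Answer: -151/16 - √70/8 ≈ -10.483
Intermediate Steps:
B = 151
u = 2*√70 (u = √((110 - 13) + 183) = √(97 + 183) = √280 = 2*√70 ≈ 16.733)
(B + u)/(-76 + 60) = (151 + 2*√70)/(-76 + 60) = (151 + 2*√70)/(-16) = (151 + 2*√70)*(-1/16) = -151/16 - √70/8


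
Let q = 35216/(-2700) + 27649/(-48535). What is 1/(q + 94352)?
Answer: 6552225/618126340157 ≈ 1.0600e-5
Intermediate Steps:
q = -89193043/6552225 (q = 35216*(-1/2700) + 27649*(-1/48535) = -8804/675 - 27649/48535 = -89193043/6552225 ≈ -13.613)
1/(q + 94352) = 1/(-89193043/6552225 + 94352) = 1/(618126340157/6552225) = 6552225/618126340157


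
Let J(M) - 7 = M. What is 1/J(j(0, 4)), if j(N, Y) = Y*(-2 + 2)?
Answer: ⅐ ≈ 0.14286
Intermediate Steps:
j(N, Y) = 0 (j(N, Y) = Y*0 = 0)
J(M) = 7 + M
1/J(j(0, 4)) = 1/(7 + 0) = 1/7 = ⅐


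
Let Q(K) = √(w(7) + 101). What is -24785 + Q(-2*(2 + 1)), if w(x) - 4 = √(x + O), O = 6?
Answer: -24785 + √(105 + √13) ≈ -24775.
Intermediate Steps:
w(x) = 4 + √(6 + x) (w(x) = 4 + √(x + 6) = 4 + √(6 + x))
Q(K) = √(105 + √13) (Q(K) = √((4 + √(6 + 7)) + 101) = √((4 + √13) + 101) = √(105 + √13))
-24785 + Q(-2*(2 + 1)) = -24785 + √(105 + √13)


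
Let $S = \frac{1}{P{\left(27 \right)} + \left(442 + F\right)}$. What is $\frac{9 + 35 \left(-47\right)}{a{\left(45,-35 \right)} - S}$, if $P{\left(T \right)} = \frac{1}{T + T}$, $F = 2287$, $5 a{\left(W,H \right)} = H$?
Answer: $\frac{241092412}{1031623} \approx 233.7$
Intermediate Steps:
$a{\left(W,H \right)} = \frac{H}{5}$
$P{\left(T \right)} = \frac{1}{2 T}$
$S = \frac{54}{147367}$ ($S = \frac{1}{\frac{1}{2 \cdot 27} + \left(442 + 2287\right)} = \frac{1}{\frac{1}{2} \cdot \frac{1}{27} + 2729} = \frac{1}{\frac{1}{54} + 2729} = \frac{1}{\frac{147367}{54}} = \frac{54}{147367} \approx 0.00036643$)
$\frac{9 + 35 \left(-47\right)}{a{\left(45,-35 \right)} - S} = \frac{9 + 35 \left(-47\right)}{\frac{1}{5} \left(-35\right) - \frac{54}{147367}} = \frac{9 - 1645}{-7 - \frac{54}{147367}} = - \frac{1636}{- \frac{1031623}{147367}} = \left(-1636\right) \left(- \frac{147367}{1031623}\right) = \frac{241092412}{1031623}$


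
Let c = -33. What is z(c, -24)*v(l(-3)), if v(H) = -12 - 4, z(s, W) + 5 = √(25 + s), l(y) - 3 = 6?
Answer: 80 - 32*I*√2 ≈ 80.0 - 45.255*I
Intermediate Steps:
l(y) = 9 (l(y) = 3 + 6 = 9)
z(s, W) = -5 + √(25 + s)
v(H) = -16
z(c, -24)*v(l(-3)) = (-5 + √(25 - 33))*(-16) = (-5 + √(-8))*(-16) = (-5 + 2*I*√2)*(-16) = 80 - 32*I*√2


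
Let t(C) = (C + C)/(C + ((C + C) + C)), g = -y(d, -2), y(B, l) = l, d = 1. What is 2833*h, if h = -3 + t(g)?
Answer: -14165/2 ≈ -7082.5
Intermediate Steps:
g = 2 (g = -1*(-2) = 2)
t(C) = ½ (t(C) = (2*C)/(C + (2*C + C)) = (2*C)/(C + 3*C) = (2*C)/((4*C)) = (2*C)*(1/(4*C)) = ½)
h = -5/2 (h = -3 + ½ = -5/2 ≈ -2.5000)
2833*h = 2833*(-5/2) = -14165/2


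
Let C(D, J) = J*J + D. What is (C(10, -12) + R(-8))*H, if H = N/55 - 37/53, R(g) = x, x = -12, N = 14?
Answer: -183606/2915 ≈ -62.987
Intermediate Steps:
R(g) = -12
H = -1293/2915 (H = 14/55 - 37/53 = -1293/2915 ≈ -0.44357)
C(D, J) = D + J² (C(D, J) = J² + D = D + J²)
(C(10, -12) + R(-8))*H = ((10 + (-12)²) - 12)*(-1293/2915) = ((10 + 144) - 12)*(-1293/2915) = (154 - 12)*(-1293/2915) = 142*(-1293/2915) = -183606/2915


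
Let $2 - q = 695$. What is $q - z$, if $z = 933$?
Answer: $-1626$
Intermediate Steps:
$q = -693$ ($q = 2 - 695 = -693$)
$q - z = -693 - 933 = -1626$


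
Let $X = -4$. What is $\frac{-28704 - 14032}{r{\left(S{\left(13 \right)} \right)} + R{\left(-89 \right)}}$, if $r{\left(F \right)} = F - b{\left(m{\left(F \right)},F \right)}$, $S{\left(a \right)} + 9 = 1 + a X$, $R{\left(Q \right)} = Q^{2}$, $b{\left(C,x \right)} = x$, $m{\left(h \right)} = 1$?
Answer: $- \frac{42736}{7921} \approx -5.3953$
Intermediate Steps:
$S{\left(a \right)} = -8 - 4 a$ ($S{\left(a \right)} = -9 + \left(1 + a \left(-4\right)\right) = -9 - \left(-1 + 4 a\right) = -8 - 4 a$)
$r{\left(F \right)} = 0$ ($r{\left(F \right)} = F - F = 0$)
$\frac{-28704 - 14032}{r{\left(S{\left(13 \right)} \right)} + R{\left(-89 \right)}} = \frac{-28704 - 14032}{0 + \left(-89\right)^{2}} = - \frac{42736}{0 + 7921} = - \frac{42736}{7921}$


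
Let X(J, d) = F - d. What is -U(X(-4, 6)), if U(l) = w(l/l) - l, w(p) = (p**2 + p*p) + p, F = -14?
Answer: -23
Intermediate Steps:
w(p) = p + 2*p**2 (w(p) = (p**2 + p**2) + p = 2*p**2 + p = p + 2*p**2)
X(J, d) = -14 - d
U(l) = 3 - l (U(l) = (l/l)*(1 + 2*(l/l)) - l = 1*(1 + 2*1) - l = 1*(1 + 2) - l = 1*3 - l = 3 - l)
-U(X(-4, 6)) = -(3 - (-14 - 1*6)) = -(3 - (-14 - 6)) = -(3 - 1*(-20)) = -(3 + 20) = -1*23 = -23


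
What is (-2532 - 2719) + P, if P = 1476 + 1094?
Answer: -2681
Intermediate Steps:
P = 2570
(-2532 - 2719) + P = (-2532 - 2719) + 2570 = -5251 + 2570 = -2681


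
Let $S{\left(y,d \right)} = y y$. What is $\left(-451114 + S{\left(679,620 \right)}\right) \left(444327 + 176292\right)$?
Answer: $6160884813$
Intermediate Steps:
$S{\left(y,d \right)} = y^{2}$
$\left(-451114 + S{\left(679,620 \right)}\right) \left(444327 + 176292\right) = \left(-451114 + 679^{2}\right) \left(444327 + 176292\right) = \left(-451114 + 461041\right) 620619 = 9927 \cdot 620619 = 6160884813$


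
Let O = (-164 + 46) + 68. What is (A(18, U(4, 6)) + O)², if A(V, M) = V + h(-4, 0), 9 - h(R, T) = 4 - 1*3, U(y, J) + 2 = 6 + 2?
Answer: 576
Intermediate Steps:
U(y, J) = 6 (U(y, J) = -2 + (6 + 2) = -2 + 8 = 6)
h(R, T) = 8 (h(R, T) = 9 - (4 - 1*3) = 9 - (4 - 3) = 9 - 1*1 = 9 - 1 = 8)
A(V, M) = 8 + V (A(V, M) = V + 8 = 8 + V)
O = -50 (O = -118 + 68 = -50)
(A(18, U(4, 6)) + O)² = ((8 + 18) - 50)² = (26 - 50)² = (-24)² = 576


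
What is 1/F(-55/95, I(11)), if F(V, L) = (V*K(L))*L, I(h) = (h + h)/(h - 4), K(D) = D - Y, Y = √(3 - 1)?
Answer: -931/4246 - 6517*√2/93412 ≈ -0.31793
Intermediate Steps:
Y = √2 ≈ 1.4142
K(D) = D - √2
I(h) = 2*h/(-4 + h) (I(h) = (2*h)/(-4 + h) = 2*h/(-4 + h))
F(V, L) = L*V*(L - √2) (F(V, L) = (V*(L - √2))*L = L*V*(L - √2))
1/F(-55/95, I(11)) = 1/((2*11/(-4 + 11))*(-55/95)*(2*11/(-4 + 11) - √2)) = 1/((2*11/7)*(-55*1/95)*(2*11/7 - √2)) = 1/((2*11*(⅐))*(-11/19)*(2*11*(⅐) - √2)) = 1/((22/7)*(-11/19)*(22/7 - √2)) = 1/(-5324/931 + 242*√2/133)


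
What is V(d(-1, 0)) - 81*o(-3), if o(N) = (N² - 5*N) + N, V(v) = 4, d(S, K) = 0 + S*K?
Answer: -1697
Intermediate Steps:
d(S, K) = K*S (d(S, K) = 0 + K*S = K*S)
o(N) = N² - 4*N
V(d(-1, 0)) - 81*o(-3) = 4 - (-243)*(-4 - 3) = 4 - (-243)*(-7) = 4 - 81*21 = 4 - 1701 = -1697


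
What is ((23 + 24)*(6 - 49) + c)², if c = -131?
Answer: 4631104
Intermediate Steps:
((23 + 24)*(6 - 49) + c)² = ((23 + 24)*(6 - 49) - 131)² = (47*(-43) - 131)² = (-2021 - 131)² = (-2152)² = 4631104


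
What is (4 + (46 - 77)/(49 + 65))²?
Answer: 180625/12996 ≈ 13.899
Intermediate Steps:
(4 + (46 - 77)/(49 + 65))² = (4 - 31/114)² = (425/114)² = 180625/12996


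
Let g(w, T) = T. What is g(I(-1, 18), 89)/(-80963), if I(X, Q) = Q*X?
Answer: -89/80963 ≈ -0.0010993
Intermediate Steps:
g(I(-1, 18), 89)/(-80963) = 89/(-80963) = 89*(-1/80963) = -89/80963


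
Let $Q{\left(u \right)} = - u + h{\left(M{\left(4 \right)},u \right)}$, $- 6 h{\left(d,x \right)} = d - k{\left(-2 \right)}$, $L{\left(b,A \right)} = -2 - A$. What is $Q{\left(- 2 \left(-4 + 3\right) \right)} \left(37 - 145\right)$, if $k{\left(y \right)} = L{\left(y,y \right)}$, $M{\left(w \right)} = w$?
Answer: $288$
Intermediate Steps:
$k{\left(y \right)} = -2 - y$
$h{\left(d,x \right)} = - \frac{d}{6}$ ($h{\left(d,x \right)} = - \frac{d - \left(-2 - -2\right)}{6} = - \frac{d - \left(-2 + 2\right)}{6} = - \frac{d - 0}{6} = - \frac{d + 0}{6} = - \frac{d}{6}$)
$Q{\left(u \right)} = - \frac{2}{3} - u$ ($Q{\left(u \right)} = - u - \frac{2}{3} = - \frac{2}{3} - u$)
$Q{\left(- 2 \left(-4 + 3\right) \right)} \left(37 - 145\right) = \left(- \frac{2}{3} - - 2 \left(-4 + 3\right)\right) \left(37 - 145\right) = \left(- \frac{2}{3} - \left(-2\right) \left(-1\right)\right) \left(-108\right) = \left(- \frac{2}{3} - 2\right) \left(-108\right) = \left(- \frac{8}{3}\right) \left(-108\right) = 288$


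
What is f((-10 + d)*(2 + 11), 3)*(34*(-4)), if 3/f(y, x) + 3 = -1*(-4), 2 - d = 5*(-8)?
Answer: -408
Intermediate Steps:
d = 42 (d = 2 - 5*(-8) = 2 - 1*(-40) = 2 + 40 = 42)
f(y, x) = 3 (f(y, x) = 3/(-3 - 1*(-4)) = 3/(-3 + 4) = 3/1 = 3*1 = 3)
f((-10 + d)*(2 + 11), 3)*(34*(-4)) = 3*(34*(-4)) = 3*(-136) = -408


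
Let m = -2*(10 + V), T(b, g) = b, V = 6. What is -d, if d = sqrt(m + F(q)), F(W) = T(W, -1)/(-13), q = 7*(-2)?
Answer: -I*sqrt(5226)/13 ≈ -5.5609*I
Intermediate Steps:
q = -14
F(W) = -W/13 (F(W) = W/(-13) = W*(-1/13) = -W/13)
m = -32 (m = -2*(10 + 6) = -2*16 = -32)
d = I*sqrt(5226)/13 (d = sqrt(-32 - 1/13*(-14)) = sqrt(-32 + 14/13) = sqrt(-402/13) = I*sqrt(5226)/13 ≈ 5.5609*I)
-d = -I*sqrt(5226)/13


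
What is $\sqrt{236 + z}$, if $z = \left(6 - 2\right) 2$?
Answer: $2 \sqrt{61} \approx 15.62$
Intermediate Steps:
$z = 8$ ($z = 4 \cdot 2 = 8$)
$\sqrt{236 + z} = \sqrt{236 + 8} = \sqrt{244} = 2 \sqrt{61}$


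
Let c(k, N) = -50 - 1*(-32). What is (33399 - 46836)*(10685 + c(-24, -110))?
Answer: -143332479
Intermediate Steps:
c(k, N) = -18 (c(k, N) = -50 + 32 = -18)
(33399 - 46836)*(10685 + c(-24, -110)) = (33399 - 46836)*(10685 - 18) = -13437*10667 = -143332479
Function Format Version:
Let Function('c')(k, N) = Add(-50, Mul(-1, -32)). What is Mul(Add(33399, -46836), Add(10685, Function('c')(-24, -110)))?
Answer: -143332479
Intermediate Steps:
Function('c')(k, N) = -18 (Function('c')(k, N) = Add(-50, 32) = -18)
Mul(Add(33399, -46836), Add(10685, Function('c')(-24, -110))) = Mul(Add(33399, -46836), Add(10685, -18)) = Mul(-13437, 10667) = -143332479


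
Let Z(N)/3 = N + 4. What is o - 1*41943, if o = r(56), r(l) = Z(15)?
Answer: -41886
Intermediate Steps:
Z(N) = 12 + 3*N (Z(N) = 3*(N + 4) = 3*(4 + N) = 12 + 3*N)
r(l) = 57 (r(l) = 12 + 3*15 = 12 + 45 = 57)
o = 57
o - 1*41943 = 57 - 1*41943 = 57 - 41943 = -41886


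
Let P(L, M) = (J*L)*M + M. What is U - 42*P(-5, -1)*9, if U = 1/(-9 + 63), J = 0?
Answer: 20413/54 ≈ 378.02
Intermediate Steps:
P(L, M) = M (P(L, M) = (0*L)*M + M = 0*M + M = 0 + M = M)
U = 1/54 ≈ 0.018519
U - 42*P(-5, -1)*9 = 1/54 - (-42)*9 = 1/54 - 42*(-9) = 1/54 + 378 = 20413/54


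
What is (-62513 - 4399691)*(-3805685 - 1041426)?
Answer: 21628798092644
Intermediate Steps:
(-62513 - 4399691)*(-3805685 - 1041426) = -4462204*(-4847111) = 21628798092644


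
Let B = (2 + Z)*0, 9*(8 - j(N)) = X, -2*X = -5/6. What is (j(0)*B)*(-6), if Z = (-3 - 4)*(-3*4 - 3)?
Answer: 0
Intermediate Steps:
Z = 105 (Z = -7*(-12 - 3) = -7*(-15) = 105)
X = 5/12 (X = -(-5)/(2*6) = -½*(-⅚) = 5/12 ≈ 0.41667)
j(N) = 859/108 (j(N) = 8 - ⅑*5/12 = 8 - 5/108 = 859/108)
B = 0 (B = (2 + 105)*0 = 107*0 = 0)
(j(0)*B)*(-6) = ((859/108)*0)*(-6) = 0*(-6) = 0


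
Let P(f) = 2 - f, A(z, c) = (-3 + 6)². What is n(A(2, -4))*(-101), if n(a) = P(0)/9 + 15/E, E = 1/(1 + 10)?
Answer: -150187/9 ≈ -16687.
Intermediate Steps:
A(z, c) = 9 (A(z, c) = 3² = 9)
E = 1/11 ≈ 0.090909
n(a) = 1487/9 (n(a) = (2 - 1*0)/9 + 15/(1/11) = (2 + 0)*(⅑) + 15*11 = 2*(⅑) + 165 = 2/9 + 165 = 1487/9)
n(A(2, -4))*(-101) = (1487/9)*(-101) = -150187/9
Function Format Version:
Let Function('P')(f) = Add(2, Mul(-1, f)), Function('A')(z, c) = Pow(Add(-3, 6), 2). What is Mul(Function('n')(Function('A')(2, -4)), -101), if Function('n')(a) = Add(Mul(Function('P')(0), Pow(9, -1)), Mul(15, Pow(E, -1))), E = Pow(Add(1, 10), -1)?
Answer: Rational(-150187, 9) ≈ -16687.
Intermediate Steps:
Function('A')(z, c) = 9 (Function('A')(z, c) = Pow(3, 2) = 9)
E = Rational(1, 11) (E = Pow(11, -1) = Rational(1, 11) ≈ 0.090909)
Function('n')(a) = Rational(1487, 9) (Function('n')(a) = Add(Mul(Add(2, Mul(-1, 0)), Pow(9, -1)), Mul(15, Pow(Rational(1, 11), -1))) = Add(Mul(Add(2, 0), Rational(1, 9)), Mul(15, 11)) = Add(Mul(2, Rational(1, 9)), 165) = Add(Rational(2, 9), 165) = Rational(1487, 9))
Mul(Function('n')(Function('A')(2, -4)), -101) = Mul(Rational(1487, 9), -101) = Rational(-150187, 9)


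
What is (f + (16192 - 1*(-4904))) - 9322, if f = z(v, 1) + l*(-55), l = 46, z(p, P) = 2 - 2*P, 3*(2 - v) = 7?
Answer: 9244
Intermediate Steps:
v = -⅓ (v = 2 - ⅓*7 = 2 - 7/3 = -⅓ ≈ -0.33333)
f = -2530 (f = (2 - 2*1) + 46*(-55) = (2 - 2) - 2530 = 0 - 2530 = -2530)
(f + (16192 - 1*(-4904))) - 9322 = (-2530 + (16192 - 1*(-4904))) - 9322 = (-2530 + (16192 + 4904)) - 9322 = (-2530 + 21096) - 9322 = 18566 - 9322 = 9244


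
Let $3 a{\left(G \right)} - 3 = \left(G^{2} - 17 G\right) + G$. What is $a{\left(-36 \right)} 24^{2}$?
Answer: $360000$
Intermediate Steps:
$a{\left(G \right)} = 1 - \frac{16 G}{3} + \frac{G^{2}}{3}$ ($a{\left(G \right)} = 1 + \frac{\left(G^{2} - 17 G\right) + G}{3} = 1 + \frac{G^{2} - 16 G}{3} = 1 + \left(- \frac{16 G}{3} + \frac{G^{2}}{3}\right) = 1 - \frac{16 G}{3} + \frac{G^{2}}{3}$)
$a{\left(-36 \right)} 24^{2} = \left(1 - -192 + \frac{\left(-36\right)^{2}}{3}\right) 24^{2} = \left(1 + 192 + \frac{1}{3} \cdot 1296\right) 576 = \left(1 + 192 + 432\right) 576 = 625 \cdot 576 = 360000$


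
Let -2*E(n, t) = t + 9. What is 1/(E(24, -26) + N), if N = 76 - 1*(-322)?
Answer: 2/813 ≈ 0.0024600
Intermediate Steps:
E(n, t) = -9/2 - t/2 (E(n, t) = -(t + 9)/2 = -(9 + t)/2 = -9/2 - t/2)
N = 398 (N = 76 + 322 = 398)
1/(E(24, -26) + N) = 1/((-9/2 - ½*(-26)) + 398) = 1/((-9/2 + 13) + 398) = 1/(17/2 + 398) = 1/(813/2) = 2/813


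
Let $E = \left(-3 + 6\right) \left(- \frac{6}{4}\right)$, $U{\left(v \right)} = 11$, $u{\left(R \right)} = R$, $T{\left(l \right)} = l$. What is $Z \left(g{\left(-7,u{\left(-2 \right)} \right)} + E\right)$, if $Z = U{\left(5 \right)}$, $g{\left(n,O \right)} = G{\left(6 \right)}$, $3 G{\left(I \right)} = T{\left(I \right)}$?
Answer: $- \frac{55}{2} \approx -27.5$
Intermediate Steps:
$G{\left(I \right)} = \frac{I}{3}$
$E = - \frac{9}{2}$ ($E = 3 \left(\left(-6\right) \frac{1}{4}\right) = 3 \left(- \frac{3}{2}\right) = - \frac{9}{2} \approx -4.5$)
$g{\left(n,O \right)} = 2$ ($g{\left(n,O \right)} = \frac{1}{3} \cdot 6 = 2$)
$Z = 11$
$Z \left(g{\left(-7,u{\left(-2 \right)} \right)} + E\right) = 11 \left(2 - \frac{9}{2}\right) = 11 \left(- \frac{5}{2}\right) = - \frac{55}{2}$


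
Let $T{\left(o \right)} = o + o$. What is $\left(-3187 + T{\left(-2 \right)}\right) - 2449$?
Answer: $-5640$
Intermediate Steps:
$T{\left(o \right)} = 2 o$
$\left(-3187 + T{\left(-2 \right)}\right) - 2449 = \left(-3187 + 2 \left(-2\right)\right) - 2449 = \left(-3187 - 4\right) - 2449 = -3191 - 2449 = -5640$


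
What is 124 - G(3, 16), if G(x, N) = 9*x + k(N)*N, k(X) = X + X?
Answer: -415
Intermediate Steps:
k(X) = 2*X
G(x, N) = 2*N² + 9*x (G(x, N) = 9*x + (2*N)*N = 9*x + 2*N² = 2*N² + 9*x)
124 - G(3, 16) = 124 - (2*16² + 9*3) = 124 - (2*256 + 27) = 124 - (512 + 27) = 124 - 1*539 = 124 - 539 = -415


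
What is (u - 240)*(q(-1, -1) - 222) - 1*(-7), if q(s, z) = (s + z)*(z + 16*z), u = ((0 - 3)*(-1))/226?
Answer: 5099069/113 ≈ 45125.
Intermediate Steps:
u = 3/226 (u = -3*(-1)*(1/226) = 3*(1/226) = 3/226 ≈ 0.013274)
q(s, z) = 17*z*(s + z) (q(s, z) = (s + z)*(17*z) = 17*z*(s + z))
(u - 240)*(q(-1, -1) - 222) - 1*(-7) = (3/226 - 240)*(17*(-1)*(-1 - 1) - 222) - 1*(-7) = -54237*(17*(-1)*(-2) - 222)/226 + 7 = -54237*(34 - 222)/226 + 7 = -54237/226*(-188) + 7 = 5098278/113 + 7 = 5099069/113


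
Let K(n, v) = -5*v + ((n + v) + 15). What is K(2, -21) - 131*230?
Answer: -30029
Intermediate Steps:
K(n, v) = 15 + n - 4*v (K(n, v) = -5*v + (15 + n + v) = 15 + n - 4*v)
K(2, -21) - 131*230 = (15 + 2 - 4*(-21)) - 131*230 = (15 + 2 + 84) - 30130 = 101 - 30130 = -30029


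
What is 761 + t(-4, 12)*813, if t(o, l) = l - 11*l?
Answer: -96799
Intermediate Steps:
t(o, l) = -10*l
761 + t(-4, 12)*813 = 761 - 10*12*813 = 761 - 120*813 = 761 - 97560 = -96799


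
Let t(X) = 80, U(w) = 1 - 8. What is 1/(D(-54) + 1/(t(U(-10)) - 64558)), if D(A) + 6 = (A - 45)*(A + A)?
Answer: 64478/689011907 ≈ 9.3580e-5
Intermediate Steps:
U(w) = -7
D(A) = -6 + 2*A*(-45 + A) (D(A) = -6 + (A - 45)*(A + A) = -6 + (-45 + A)*(2*A) = -6 + 2*A*(-45 + A))
1/(D(-54) + 1/(t(U(-10)) - 64558)) = 1/((-6 - 90*(-54) + 2*(-54)²) + 1/(80 - 64558)) = 1/((-6 + 4860 + 2*2916) + 1/(-64478)) = 1/((-6 + 4860 + 5832) - 1/64478) = 1/(10686 - 1/64478) = 1/(689011907/64478) = 64478/689011907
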